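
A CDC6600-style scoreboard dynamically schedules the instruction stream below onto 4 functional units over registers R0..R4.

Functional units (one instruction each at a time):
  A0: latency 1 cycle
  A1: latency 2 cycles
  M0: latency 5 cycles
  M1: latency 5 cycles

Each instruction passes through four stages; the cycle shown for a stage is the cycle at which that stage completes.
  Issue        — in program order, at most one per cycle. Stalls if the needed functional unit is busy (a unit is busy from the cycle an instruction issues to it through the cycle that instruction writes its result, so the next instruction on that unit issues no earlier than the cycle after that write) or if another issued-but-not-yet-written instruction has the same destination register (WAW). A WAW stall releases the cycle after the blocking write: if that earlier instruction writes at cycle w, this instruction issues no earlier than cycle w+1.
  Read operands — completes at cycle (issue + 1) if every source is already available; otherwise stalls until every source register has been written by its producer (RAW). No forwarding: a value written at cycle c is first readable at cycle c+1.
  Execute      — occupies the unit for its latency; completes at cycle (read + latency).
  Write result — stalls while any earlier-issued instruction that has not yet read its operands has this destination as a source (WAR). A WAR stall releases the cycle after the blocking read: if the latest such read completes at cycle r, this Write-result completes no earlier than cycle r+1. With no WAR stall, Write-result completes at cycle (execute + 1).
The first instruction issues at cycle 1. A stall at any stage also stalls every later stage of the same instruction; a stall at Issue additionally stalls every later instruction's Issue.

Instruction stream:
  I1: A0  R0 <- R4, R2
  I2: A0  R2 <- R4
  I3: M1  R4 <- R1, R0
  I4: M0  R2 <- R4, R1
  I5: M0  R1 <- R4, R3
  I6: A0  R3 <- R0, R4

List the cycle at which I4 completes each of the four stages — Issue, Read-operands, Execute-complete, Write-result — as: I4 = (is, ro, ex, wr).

1) issue 1, read 2, done 3, write 4
2) issue 5, read 6, done 7, write 8  <struct: A0 busy until I1 writes@4>
3) issue 6, read 7, done 12, write 13
4) issue 9, read 14, done 19, write 20  <WAW R2: wait I2 write@8 / RAW R4: wait I3 write@13>
5) issue 21, read 22, done 27, write 28  <struct: M0 busy until I4 writes@20>
6) issue 22, read 23, done 24, write 25

I4 = (9, 14, 19, 20)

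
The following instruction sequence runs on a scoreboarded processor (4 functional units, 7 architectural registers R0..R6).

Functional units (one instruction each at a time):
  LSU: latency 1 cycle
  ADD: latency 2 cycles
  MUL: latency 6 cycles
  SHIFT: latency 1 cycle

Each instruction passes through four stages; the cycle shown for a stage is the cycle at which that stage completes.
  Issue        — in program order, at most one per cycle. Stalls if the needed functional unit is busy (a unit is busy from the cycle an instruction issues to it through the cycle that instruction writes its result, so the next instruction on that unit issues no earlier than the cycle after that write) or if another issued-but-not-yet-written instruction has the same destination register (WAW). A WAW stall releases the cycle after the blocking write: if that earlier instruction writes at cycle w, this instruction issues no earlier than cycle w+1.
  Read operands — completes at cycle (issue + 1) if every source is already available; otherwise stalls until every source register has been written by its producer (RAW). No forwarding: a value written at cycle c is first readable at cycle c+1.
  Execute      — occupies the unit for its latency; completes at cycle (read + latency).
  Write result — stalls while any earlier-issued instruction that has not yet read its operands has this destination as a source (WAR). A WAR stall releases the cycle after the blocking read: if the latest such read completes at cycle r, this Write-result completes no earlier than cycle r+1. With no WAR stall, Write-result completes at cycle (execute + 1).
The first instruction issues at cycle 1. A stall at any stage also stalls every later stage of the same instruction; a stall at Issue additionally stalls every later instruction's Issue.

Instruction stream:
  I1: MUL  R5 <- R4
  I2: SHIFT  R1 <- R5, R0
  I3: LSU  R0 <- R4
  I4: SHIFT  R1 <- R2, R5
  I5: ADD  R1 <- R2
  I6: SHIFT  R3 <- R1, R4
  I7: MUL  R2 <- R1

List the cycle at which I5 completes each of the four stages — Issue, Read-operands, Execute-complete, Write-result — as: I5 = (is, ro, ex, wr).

I1: IS=1 RO=2 EX=8 WR=9
I2: IS=2 RO=10 EX=11 WR=12  [RAW R5: wait I1 write@9]
I3: IS=3 RO=4 EX=5 WR=11  [WAR R0: wait I2 read@10]
I4: IS=13 RO=14 EX=15 WR=16  [struct: SHIFT busy until I2 writes@12]
I5: IS=17 RO=18 EX=20 WR=21  [WAW R1: wait I4 write@16]
I6: IS=18 RO=22 EX=23 WR=24  [RAW R1: wait I5 write@21]
I7: IS=19 RO=22 EX=28 WR=29  [RAW R1: wait I5 write@21]

I5 = (17, 18, 20, 21)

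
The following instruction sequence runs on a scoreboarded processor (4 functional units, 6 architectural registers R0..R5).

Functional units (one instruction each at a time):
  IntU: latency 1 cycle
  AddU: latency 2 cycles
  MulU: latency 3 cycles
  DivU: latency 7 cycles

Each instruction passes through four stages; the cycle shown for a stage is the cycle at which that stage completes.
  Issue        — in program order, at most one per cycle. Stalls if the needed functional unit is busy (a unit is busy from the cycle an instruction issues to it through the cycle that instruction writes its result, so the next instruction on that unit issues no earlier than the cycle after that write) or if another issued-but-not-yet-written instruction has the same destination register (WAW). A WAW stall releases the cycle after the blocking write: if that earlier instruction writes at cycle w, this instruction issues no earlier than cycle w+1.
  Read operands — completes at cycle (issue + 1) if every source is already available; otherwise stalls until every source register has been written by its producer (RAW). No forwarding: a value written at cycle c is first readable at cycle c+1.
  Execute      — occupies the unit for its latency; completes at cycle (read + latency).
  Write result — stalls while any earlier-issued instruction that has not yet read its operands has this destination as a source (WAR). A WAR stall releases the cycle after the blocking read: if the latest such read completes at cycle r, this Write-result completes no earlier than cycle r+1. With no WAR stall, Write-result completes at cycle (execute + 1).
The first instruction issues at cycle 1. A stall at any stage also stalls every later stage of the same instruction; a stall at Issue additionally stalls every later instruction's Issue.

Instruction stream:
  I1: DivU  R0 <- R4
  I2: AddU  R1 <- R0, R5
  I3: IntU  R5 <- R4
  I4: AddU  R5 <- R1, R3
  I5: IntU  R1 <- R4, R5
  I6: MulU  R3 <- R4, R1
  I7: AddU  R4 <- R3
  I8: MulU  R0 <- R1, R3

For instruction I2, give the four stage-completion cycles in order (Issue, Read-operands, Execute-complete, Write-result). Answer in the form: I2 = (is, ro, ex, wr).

[1] I1 dispatched to DivU
[2] I1 operands ready · I2 dispatched to AddU
[3] I3 dispatched to IntU
[4] I3 operands ready
[5] I3 complete
[9] I1 complete
[10] R0←I1
[11] I2 operands ready
[12] R5←I3
[13] I2 complete
[14] R1←I2
[15] I4 dispatched to AddU
[16] I4 operands ready · I5 dispatched to IntU
[17] I6 dispatched to MulU
[18] I4 complete
[19] R5←I4
[20] I5 operands ready · I7 dispatched to AddU
[21] I5 complete
[22] R1←I5
[23] I6 operands ready
[26] I6 complete
[27] R3←I6
[28] I7 operands ready · I8 dispatched to MulU
[29] I8 operands ready
[30] I7 complete
[31] R4←I7
[32] I8 complete
[33] R0←I8

I2 = (2, 11, 13, 14)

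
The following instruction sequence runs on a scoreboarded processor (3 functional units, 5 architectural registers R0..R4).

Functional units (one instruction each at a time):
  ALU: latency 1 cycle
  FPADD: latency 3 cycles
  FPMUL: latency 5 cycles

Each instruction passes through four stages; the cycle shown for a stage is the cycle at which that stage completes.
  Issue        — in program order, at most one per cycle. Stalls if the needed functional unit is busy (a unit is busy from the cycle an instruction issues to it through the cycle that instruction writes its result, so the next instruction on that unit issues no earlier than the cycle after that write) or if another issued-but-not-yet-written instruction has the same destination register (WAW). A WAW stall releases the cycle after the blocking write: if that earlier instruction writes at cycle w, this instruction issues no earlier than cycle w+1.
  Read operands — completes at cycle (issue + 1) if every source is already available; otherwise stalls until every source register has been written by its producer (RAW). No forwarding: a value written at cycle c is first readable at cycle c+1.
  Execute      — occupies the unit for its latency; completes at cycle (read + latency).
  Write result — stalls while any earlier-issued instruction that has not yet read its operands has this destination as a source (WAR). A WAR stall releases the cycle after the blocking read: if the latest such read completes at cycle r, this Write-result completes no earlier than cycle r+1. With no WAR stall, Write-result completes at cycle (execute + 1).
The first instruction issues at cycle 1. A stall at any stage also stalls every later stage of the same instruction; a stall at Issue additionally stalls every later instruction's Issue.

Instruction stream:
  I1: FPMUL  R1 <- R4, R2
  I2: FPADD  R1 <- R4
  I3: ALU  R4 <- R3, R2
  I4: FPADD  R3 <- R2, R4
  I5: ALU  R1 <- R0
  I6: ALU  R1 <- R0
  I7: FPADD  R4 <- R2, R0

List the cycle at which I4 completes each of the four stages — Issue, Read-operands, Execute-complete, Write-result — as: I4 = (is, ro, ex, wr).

t=1  I1 dispatched to FPMUL
t=2  I1 operands ready
t=7  I1 complete
t=8  R1←I1
t=9  I2 dispatched to FPADD
t=10  I2 operands ready | I3 dispatched to ALU
t=11  I3 operands ready
t=12  I3 complete
t=13  I2 complete | R4←I3
t=14  R1←I2
t=15  I4 dispatched to FPADD
t=16  I4 operands ready | I5 dispatched to ALU
t=17  I5 operands ready
t=18  I5 complete
t=19  I4 complete | R1←I5
t=20  R3←I4 | I6 dispatched to ALU
t=21  I6 operands ready | I7 dispatched to FPADD
t=22  I6 complete | I7 operands ready
t=23  R1←I6
t=25  I7 complete
t=26  R4←I7

I4 = (15, 16, 19, 20)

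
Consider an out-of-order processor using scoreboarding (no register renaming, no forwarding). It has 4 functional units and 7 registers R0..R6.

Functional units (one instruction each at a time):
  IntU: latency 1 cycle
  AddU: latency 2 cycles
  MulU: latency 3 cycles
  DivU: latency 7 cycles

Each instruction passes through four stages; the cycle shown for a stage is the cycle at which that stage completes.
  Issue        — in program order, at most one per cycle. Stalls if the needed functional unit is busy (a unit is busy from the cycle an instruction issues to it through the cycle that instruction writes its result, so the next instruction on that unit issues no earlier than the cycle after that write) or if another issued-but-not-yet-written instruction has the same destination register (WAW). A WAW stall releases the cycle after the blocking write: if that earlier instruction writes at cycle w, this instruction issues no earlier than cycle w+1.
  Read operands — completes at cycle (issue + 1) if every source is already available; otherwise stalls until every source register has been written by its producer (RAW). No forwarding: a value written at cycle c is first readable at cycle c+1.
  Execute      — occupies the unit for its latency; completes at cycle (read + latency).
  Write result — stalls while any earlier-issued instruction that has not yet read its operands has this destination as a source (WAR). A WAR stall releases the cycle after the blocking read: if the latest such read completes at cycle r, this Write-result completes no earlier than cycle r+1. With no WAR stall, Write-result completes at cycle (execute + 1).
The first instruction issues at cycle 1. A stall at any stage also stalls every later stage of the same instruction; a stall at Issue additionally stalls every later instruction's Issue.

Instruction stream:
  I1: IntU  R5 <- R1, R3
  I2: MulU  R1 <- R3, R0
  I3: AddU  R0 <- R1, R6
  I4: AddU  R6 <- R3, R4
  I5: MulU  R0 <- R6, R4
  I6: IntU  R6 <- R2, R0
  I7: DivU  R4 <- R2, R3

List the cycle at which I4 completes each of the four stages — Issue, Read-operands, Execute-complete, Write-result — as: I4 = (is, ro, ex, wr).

I4 = (12, 13, 15, 16)

I1: IS=1 RO=2 EX=3 WR=4
I2: IS=2 RO=3 EX=6 WR=7
I3: IS=3 RO=8 EX=10 WR=11  [RAW R1: wait I2 write@7]
I4: IS=12 RO=13 EX=15 WR=16  [struct: AddU busy until I3 writes@11]
I5: IS=13 RO=17 EX=20 WR=21  [RAW R6: wait I4 write@16]
I6: IS=17 RO=22 EX=23 WR=24  [WAW R6: wait I4 write@16; RAW R0: wait I5 write@21]
I7: IS=18 RO=19 EX=26 WR=27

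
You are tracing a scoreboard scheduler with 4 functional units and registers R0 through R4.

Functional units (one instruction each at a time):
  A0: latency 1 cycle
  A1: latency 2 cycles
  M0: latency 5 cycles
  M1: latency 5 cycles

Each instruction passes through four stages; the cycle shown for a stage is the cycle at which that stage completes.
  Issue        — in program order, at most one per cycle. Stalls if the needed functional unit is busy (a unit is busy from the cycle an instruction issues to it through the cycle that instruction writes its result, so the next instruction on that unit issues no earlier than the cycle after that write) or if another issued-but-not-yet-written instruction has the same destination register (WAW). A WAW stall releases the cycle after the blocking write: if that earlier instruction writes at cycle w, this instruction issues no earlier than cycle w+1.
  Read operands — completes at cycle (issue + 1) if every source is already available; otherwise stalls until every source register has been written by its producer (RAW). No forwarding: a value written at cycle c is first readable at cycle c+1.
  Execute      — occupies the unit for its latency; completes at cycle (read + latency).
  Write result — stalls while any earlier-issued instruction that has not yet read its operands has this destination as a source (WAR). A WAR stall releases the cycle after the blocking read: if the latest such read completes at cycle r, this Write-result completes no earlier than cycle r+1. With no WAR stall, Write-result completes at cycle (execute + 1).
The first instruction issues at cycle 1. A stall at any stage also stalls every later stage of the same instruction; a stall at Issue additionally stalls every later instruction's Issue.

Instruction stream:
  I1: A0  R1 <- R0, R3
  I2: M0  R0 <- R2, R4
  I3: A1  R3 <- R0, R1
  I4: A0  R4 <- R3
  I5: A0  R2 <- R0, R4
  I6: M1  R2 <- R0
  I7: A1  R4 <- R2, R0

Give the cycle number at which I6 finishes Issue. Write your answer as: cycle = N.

cycle = 21

[1] I1 issues→A0
[2] I1 reads; I2 issues→M0
[3] I1 exec-done; I2 reads; I3 issues→A1
[4] I1 writes R1
[5] I4 issues→A0
[8] I2 exec-done
[9] I2 writes R0
[10] I3 reads
[12] I3 exec-done
[13] I3 writes R3
[14] I4 reads
[15] I4 exec-done
[16] I4 writes R4
[17] I5 issues→A0
[18] I5 reads
[19] I5 exec-done
[20] I5 writes R2
[21] I6 issues→M1
[22] I6 reads; I7 issues→A1
[27] I6 exec-done
[28] I6 writes R2
[29] I7 reads
[31] I7 exec-done
[32] I7 writes R4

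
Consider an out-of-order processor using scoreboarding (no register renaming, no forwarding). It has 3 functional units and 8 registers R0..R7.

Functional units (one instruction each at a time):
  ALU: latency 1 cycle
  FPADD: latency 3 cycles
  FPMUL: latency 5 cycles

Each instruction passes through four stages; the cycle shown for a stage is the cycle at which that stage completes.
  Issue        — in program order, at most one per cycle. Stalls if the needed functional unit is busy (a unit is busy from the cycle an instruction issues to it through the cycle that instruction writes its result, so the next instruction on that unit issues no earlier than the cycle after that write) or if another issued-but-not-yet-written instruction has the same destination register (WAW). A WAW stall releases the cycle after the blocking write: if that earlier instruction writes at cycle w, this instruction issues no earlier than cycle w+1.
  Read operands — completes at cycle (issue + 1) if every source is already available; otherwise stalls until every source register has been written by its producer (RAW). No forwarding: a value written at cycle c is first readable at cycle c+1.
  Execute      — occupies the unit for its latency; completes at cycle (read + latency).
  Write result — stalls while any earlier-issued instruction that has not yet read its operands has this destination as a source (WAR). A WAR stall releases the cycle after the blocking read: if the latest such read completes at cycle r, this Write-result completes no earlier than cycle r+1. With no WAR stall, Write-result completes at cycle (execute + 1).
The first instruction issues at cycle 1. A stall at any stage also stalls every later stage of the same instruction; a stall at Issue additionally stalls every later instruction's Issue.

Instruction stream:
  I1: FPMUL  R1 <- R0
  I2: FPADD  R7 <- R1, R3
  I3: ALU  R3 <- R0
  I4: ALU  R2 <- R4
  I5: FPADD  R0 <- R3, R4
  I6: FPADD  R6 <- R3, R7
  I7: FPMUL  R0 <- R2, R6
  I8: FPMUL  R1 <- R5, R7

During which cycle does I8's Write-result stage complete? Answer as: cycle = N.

cycle = 40

[I1] 1/2/7/8
[I2] 2/9/12/13  (RAW R1: wait I1 write@8)
[I3] 3/4/5/10  (WAR R3: wait I2 read@9)
[I4] 11/12/13/14  (struct: ALU busy until I3 writes@10)
[I5] 14/15/18/19  (struct: FPADD busy until I2 writes@13)
[I6] 20/21/24/25  (struct: FPADD busy until I5 writes@19)
[I7] 21/26/31/32  (RAW R6: wait I6 write@25)
[I8] 33/34/39/40  (struct: FPMUL busy until I7 writes@32)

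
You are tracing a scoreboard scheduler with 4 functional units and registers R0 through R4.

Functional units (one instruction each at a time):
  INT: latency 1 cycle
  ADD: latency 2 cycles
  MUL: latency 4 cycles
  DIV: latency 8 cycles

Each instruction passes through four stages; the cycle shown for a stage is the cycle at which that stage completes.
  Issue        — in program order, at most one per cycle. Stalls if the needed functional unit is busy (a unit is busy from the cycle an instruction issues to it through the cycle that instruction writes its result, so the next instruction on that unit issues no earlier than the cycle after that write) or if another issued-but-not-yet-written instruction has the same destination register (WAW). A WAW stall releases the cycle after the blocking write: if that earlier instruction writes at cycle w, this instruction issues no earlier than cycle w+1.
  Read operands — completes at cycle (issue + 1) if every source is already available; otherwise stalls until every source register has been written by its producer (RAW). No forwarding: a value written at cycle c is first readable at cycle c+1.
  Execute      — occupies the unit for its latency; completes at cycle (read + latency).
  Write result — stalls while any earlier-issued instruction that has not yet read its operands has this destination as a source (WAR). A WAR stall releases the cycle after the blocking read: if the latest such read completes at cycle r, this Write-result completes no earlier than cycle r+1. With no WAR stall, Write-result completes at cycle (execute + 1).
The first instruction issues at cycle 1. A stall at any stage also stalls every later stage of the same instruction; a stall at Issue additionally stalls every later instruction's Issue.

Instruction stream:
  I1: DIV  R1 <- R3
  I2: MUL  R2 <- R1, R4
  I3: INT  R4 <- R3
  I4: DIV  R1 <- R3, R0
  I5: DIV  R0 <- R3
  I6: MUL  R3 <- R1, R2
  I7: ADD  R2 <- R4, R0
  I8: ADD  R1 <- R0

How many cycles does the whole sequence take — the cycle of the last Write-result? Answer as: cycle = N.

cycle = 42

I1: IS=1 RO=2 EX=10 WR=11
I2: IS=2 RO=12 EX=16 WR=17  [RAW R1: wait I1 write@11]
I3: IS=3 RO=4 EX=5 WR=13  [WAR R4: wait I2 read@12]
I4: IS=12 RO=13 EX=21 WR=22  [struct: DIV busy until I1 writes@11]
I5: IS=23 RO=24 EX=32 WR=33  [struct: DIV busy until I4 writes@22]
I6: IS=24 RO=25 EX=29 WR=30
I7: IS=25 RO=34 EX=36 WR=37  [RAW R0: wait I5 write@33]
I8: IS=38 RO=39 EX=41 WR=42  [struct: ADD busy until I7 writes@37]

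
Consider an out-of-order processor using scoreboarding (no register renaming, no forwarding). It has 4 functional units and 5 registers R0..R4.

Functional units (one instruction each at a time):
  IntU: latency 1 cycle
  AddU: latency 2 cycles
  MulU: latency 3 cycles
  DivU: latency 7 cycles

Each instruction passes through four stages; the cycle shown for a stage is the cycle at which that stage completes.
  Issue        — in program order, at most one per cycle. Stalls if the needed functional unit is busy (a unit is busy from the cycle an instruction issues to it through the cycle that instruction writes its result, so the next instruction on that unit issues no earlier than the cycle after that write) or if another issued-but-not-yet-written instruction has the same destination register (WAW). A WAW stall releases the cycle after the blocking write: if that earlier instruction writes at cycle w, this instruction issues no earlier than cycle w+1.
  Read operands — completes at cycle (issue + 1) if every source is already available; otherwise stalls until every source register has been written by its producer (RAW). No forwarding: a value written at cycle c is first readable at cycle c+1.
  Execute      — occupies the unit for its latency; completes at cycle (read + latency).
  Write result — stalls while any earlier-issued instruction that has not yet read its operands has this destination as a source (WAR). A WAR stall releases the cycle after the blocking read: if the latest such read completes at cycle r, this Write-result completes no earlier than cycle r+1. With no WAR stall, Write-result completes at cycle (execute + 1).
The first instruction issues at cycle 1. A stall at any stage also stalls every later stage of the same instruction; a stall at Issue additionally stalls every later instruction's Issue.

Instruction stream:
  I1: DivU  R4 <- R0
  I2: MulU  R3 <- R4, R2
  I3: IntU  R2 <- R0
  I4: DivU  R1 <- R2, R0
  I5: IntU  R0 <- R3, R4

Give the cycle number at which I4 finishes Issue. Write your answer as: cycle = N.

cycle = 11

I1: IS=1 RO=2 EX=9 WR=10
I2: IS=2 RO=11 EX=14 WR=15  [RAW R4: wait I1 write@10]
I3: IS=3 RO=4 EX=5 WR=12  [WAR R2: wait I2 read@11]
I4: IS=11 RO=13 EX=20 WR=21  [struct: DivU busy until I1 writes@10; RAW R2: wait I3 write@12]
I5: IS=13 RO=16 EX=17 WR=18  [struct: IntU busy until I3 writes@12; RAW R3: wait I2 write@15]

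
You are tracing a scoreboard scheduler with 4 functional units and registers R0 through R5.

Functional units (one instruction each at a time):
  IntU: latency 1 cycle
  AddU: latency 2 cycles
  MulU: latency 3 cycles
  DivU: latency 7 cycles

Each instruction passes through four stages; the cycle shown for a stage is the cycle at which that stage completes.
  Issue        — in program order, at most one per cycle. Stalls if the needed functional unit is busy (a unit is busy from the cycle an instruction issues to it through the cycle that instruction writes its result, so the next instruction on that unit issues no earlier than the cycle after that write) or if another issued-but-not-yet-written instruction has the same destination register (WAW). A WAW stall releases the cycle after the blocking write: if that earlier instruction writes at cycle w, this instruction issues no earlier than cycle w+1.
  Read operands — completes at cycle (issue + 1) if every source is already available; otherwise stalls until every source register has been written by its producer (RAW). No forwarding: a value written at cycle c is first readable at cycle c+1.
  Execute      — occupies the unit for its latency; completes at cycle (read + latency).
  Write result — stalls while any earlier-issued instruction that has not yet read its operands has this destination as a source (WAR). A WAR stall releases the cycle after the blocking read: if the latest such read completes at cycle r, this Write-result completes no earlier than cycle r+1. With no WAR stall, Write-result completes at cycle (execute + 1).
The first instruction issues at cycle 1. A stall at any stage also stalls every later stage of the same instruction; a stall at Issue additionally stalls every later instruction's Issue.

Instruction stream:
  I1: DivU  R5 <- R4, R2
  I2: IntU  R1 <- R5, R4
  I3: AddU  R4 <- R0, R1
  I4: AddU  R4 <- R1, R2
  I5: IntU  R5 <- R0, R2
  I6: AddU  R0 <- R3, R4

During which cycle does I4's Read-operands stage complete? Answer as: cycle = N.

I1  is:1  ro:2  ex:9  wr:10
I2  is:2  ro:11  ex:12  wr:13  — RAW R5: wait I1 write@10
I3  is:3  ro:14  ex:16  wr:17  — RAW R1: wait I2 write@13
I4  is:18  ro:19  ex:21  wr:22  — struct: AddU busy until I3 writes@17
I5  is:19  ro:20  ex:21  wr:22
I6  is:23  ro:24  ex:26  wr:27  — struct: AddU busy until I4 writes@22

cycle = 19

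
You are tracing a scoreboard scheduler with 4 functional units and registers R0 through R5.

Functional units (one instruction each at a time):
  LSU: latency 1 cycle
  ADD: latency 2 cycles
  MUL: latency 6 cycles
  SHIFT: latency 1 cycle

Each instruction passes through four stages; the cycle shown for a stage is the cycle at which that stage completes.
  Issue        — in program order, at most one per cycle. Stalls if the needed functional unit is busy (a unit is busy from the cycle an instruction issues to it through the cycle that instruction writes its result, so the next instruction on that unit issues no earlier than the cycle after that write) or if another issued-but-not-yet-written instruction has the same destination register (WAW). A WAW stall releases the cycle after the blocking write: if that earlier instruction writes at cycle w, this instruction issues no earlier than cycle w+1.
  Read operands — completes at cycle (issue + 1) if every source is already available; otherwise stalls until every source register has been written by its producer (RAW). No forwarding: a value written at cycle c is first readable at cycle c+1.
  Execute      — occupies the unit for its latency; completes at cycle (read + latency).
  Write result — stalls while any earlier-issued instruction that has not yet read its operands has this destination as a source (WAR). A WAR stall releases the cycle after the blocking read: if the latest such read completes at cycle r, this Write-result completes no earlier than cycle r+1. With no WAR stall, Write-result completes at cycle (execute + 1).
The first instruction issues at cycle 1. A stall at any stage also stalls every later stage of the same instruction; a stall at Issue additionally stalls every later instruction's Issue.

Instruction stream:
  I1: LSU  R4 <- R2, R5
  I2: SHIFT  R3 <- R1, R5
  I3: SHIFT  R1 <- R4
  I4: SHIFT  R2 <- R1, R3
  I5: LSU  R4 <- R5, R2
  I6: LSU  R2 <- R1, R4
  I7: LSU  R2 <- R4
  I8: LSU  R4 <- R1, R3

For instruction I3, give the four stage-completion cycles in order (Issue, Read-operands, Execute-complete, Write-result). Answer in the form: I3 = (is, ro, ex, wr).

[1] I1 issues→LSU
[2] I1 reads; I2 issues→SHIFT
[3] I1 exec-done; I2 reads
[4] I1 writes R4; I2 exec-done
[5] I2 writes R3
[6] I3 issues→SHIFT
[7] I3 reads
[8] I3 exec-done
[9] I3 writes R1
[10] I4 issues→SHIFT
[11] I4 reads; I5 issues→LSU
[12] I4 exec-done
[13] I4 writes R2
[14] I5 reads
[15] I5 exec-done
[16] I5 writes R4
[17] I6 issues→LSU
[18] I6 reads
[19] I6 exec-done
[20] I6 writes R2
[21] I7 issues→LSU
[22] I7 reads
[23] I7 exec-done
[24] I7 writes R2
[25] I8 issues→LSU
[26] I8 reads
[27] I8 exec-done
[28] I8 writes R4

I3 = (6, 7, 8, 9)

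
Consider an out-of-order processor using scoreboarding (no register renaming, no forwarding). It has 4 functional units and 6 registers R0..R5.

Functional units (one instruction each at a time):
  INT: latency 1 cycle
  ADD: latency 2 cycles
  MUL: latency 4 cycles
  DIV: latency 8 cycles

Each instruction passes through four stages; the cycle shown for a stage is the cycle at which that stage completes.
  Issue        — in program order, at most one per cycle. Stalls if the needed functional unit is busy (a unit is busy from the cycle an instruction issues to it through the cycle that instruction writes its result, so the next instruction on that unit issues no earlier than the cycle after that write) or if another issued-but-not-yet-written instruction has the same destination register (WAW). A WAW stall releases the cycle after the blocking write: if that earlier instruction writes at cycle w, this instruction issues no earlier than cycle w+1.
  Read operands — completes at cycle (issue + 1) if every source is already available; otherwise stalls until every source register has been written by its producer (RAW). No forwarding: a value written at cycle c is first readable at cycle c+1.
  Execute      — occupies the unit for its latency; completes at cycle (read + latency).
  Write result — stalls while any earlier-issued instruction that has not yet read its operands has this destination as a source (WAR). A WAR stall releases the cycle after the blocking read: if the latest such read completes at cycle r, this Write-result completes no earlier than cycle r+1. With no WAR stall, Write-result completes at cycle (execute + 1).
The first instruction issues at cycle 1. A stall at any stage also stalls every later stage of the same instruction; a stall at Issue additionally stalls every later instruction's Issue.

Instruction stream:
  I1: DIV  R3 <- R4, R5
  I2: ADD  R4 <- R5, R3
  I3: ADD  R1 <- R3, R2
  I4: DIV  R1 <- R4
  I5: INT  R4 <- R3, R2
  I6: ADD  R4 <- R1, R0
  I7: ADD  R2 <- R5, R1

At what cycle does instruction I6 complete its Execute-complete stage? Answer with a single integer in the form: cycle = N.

t=1  issue I1 (DIV)
t=2  I1 read-ops; issue I2 (ADD)
t=10  I1 finished on DIV
t=11  I1→R3
t=12  I2 read-ops
t=14  I2 finished on ADD
t=15  I2→R4
t=16  issue I3 (ADD)
t=17  I3 read-ops
t=19  I3 finished on ADD
t=20  I3→R1
t=21  issue I4 (DIV)
t=22  I4 read-ops; issue I5 (INT)
t=23  I5 read-ops
t=24  I5 finished on INT
t=25  I5→R4
t=26  issue I6 (ADD)
t=30  I4 finished on DIV
t=31  I4→R1
t=32  I6 read-ops
t=34  I6 finished on ADD
t=35  I6→R4
t=36  issue I7 (ADD)
t=37  I7 read-ops
t=39  I7 finished on ADD
t=40  I7→R2

cycle = 34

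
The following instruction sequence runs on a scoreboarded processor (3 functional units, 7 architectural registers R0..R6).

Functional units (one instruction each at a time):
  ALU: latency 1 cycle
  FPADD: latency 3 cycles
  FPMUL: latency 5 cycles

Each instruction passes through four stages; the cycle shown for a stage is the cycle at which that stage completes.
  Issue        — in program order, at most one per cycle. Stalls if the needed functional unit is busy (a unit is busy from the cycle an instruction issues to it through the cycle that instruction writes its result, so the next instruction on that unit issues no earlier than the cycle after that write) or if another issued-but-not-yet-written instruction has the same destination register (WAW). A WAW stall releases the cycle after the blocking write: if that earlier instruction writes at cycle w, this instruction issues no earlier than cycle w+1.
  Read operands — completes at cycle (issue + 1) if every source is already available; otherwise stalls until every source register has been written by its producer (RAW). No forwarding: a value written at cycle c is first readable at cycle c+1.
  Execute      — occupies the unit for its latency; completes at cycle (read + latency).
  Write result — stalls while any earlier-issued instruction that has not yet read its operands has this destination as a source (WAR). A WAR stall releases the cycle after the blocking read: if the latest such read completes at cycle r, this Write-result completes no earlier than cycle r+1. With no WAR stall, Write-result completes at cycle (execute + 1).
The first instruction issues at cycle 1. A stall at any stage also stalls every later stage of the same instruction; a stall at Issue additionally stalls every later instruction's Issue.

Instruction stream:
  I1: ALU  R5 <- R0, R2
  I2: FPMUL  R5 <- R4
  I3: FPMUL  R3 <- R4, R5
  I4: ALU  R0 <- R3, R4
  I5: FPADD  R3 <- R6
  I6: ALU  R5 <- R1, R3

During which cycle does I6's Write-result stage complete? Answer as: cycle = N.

cycle = 29

t=1  I1 dispatched to ALU
t=2  I1 operands ready
t=3  I1 complete
t=4  R5←I1
t=5  I2 dispatched to FPMUL
t=6  I2 operands ready
t=11  I2 complete
t=12  R5←I2
t=13  I3 dispatched to FPMUL
t=14  I3 operands ready; I4 dispatched to ALU
t=19  I3 complete
t=20  R3←I3
t=21  I4 operands ready; I5 dispatched to FPADD
t=22  I4 complete; I5 operands ready
t=23  R0←I4
t=24  I6 dispatched to ALU
t=25  I5 complete
t=26  R3←I5
t=27  I6 operands ready
t=28  I6 complete
t=29  R5←I6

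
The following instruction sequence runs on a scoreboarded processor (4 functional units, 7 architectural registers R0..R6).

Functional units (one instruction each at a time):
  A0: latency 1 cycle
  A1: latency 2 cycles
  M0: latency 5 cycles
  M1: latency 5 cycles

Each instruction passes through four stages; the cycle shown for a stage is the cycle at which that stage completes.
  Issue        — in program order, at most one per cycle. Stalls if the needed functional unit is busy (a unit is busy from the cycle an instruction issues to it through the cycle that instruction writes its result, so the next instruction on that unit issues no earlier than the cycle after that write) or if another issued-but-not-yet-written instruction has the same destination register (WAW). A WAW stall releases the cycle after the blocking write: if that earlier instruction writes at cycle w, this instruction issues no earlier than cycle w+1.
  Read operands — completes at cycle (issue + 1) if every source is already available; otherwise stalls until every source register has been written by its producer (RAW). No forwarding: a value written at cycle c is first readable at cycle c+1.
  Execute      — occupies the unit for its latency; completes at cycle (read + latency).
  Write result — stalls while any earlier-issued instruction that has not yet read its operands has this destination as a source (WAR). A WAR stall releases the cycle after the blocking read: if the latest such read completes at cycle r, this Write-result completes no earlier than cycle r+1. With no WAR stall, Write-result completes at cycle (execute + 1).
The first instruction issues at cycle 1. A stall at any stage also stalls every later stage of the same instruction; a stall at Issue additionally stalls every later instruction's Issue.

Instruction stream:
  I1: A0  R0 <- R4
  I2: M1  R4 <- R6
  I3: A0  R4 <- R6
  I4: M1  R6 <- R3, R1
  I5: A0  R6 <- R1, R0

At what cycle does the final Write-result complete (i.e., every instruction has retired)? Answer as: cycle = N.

cycle = 22

cycle 1: I1 dispatched to A0
cycle 2: I1 operands ready | I2 dispatched to M1
cycle 3: I1 complete | I2 operands ready
cycle 4: R0←I1
cycle 8: I2 complete
cycle 9: R4←I2
cycle 10: I3 dispatched to A0
cycle 11: I3 operands ready | I4 dispatched to M1
cycle 12: I3 complete | I4 operands ready
cycle 13: R4←I3
cycle 17: I4 complete
cycle 18: R6←I4
cycle 19: I5 dispatched to A0
cycle 20: I5 operands ready
cycle 21: I5 complete
cycle 22: R6←I5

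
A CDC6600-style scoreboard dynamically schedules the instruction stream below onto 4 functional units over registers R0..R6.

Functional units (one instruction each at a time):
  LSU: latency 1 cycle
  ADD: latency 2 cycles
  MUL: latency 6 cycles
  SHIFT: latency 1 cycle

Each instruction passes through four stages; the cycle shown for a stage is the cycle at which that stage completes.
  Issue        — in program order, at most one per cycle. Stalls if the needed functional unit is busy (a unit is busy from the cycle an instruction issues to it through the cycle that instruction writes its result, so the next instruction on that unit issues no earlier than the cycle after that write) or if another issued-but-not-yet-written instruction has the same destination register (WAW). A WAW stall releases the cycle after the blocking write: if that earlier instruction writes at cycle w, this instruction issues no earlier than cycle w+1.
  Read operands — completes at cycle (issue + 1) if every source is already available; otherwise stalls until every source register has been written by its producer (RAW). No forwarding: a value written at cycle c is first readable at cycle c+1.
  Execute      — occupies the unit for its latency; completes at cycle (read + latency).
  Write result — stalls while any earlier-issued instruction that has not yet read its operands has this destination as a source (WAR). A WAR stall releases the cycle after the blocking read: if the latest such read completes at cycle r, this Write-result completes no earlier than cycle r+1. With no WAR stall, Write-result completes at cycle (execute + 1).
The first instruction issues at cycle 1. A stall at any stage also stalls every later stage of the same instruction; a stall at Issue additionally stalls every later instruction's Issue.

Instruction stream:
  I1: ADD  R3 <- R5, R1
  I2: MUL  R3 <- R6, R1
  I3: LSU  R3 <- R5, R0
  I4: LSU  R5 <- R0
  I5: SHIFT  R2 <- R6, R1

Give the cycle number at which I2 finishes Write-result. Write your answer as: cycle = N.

cycle = 14

I1: IS=1 RO=2 EX=4 WR=5
I2: IS=6 RO=7 EX=13 WR=14  [WAW R3: wait I1 write@5]
I3: IS=15 RO=16 EX=17 WR=18  [WAW R3: wait I2 write@14]
I4: IS=19 RO=20 EX=21 WR=22  [struct: LSU busy until I3 writes@18]
I5: IS=20 RO=21 EX=22 WR=23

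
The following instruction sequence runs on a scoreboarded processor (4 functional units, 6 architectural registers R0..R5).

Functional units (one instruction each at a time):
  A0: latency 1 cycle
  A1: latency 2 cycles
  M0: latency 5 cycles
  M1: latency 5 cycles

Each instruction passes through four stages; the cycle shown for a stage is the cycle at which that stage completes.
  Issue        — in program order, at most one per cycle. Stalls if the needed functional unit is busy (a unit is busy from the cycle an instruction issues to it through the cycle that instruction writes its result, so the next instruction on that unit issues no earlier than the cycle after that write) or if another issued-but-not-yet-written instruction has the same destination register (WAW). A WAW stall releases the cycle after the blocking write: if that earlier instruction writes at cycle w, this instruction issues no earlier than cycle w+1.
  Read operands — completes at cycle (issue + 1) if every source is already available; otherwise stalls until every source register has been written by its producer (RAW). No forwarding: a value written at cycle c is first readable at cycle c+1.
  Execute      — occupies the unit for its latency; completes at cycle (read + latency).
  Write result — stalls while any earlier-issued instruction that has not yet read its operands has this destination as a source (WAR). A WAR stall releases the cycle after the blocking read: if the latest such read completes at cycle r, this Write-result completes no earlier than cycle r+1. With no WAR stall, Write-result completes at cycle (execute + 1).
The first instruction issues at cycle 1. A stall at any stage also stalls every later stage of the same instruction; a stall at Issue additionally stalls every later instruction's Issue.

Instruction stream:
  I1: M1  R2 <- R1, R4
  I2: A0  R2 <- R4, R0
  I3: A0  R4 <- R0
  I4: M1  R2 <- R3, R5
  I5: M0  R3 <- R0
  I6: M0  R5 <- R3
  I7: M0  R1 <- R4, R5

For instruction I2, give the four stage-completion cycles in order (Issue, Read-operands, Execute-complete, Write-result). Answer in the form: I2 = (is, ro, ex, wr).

I1 -> (1, 2, 7, 8)
I2 -> (9, 10, 11, 12)  // WAW R2: wait I1 write@8
I3 -> (13, 14, 15, 16)  // struct: A0 busy until I2 writes@12
I4 -> (14, 15, 20, 21)
I5 -> (15, 16, 21, 22)
I6 -> (23, 24, 29, 30)  // struct: M0 busy until I5 writes@22
I7 -> (31, 32, 37, 38)  // struct: M0 busy until I6 writes@30

I2 = (9, 10, 11, 12)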